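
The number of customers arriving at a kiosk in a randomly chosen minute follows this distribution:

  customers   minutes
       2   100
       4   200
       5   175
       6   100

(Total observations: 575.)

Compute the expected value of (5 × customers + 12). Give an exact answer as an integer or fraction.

771/23

Total = 575, so P(customers=2) = 100/575, etc.
E[5x+12] = (4/23)·22 + (8/23)·32 + (7/23)·37 + (4/23)·42
     = 771/23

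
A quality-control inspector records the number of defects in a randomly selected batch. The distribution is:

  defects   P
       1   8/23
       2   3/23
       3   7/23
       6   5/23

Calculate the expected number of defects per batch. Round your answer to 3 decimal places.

2.826

E[X] = (8/23)·1 + (3/23)·2 + (7/23)·3 + (5/23)·6
     = 65/23 ≈ 2.826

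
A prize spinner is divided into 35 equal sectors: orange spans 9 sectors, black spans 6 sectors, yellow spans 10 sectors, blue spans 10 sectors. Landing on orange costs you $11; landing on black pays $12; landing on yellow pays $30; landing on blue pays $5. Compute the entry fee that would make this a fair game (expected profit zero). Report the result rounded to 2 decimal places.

$9.23

E[payout] = (9/35)·(-11) + (6/35)·12 + (10/35)·30 + (10/35)·5 = 323/35
Fair fee = E[payout] = 323/35 ≈ $9.23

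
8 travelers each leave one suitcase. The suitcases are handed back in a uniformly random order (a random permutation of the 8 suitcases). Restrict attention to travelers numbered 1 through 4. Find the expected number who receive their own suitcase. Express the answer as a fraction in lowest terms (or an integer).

Let Xᵢ = 1 if person i gets their own suitcase. For each i, P(Xᵢ=1) = 1/8.
By linearity of expectation, E[X₁+…+X_4] = 4·(1/8) = 1/2.

1/2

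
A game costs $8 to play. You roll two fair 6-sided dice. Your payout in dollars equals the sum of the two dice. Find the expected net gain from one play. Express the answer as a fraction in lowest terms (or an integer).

Distribution of the sum of the two dice: 2 w.p. 1/36, 3 w.p. 1/18, 4 w.p. 1/12, 5 w.p. 1/9, 6 w.p. 5/36, 7 w.p. 1/6, …
E[payout] = (1/36)·2 + (1/18)·3 + (1/12)·4 + (1/9)·5 + (5/36)·6 + (1/6)·7 + (5/36)·8 + (1/9)·9 + (1/12)·10 + (1/18)·11 + (1/36)·12 = 7
Expected profit = 7 − 8 = -1

-$1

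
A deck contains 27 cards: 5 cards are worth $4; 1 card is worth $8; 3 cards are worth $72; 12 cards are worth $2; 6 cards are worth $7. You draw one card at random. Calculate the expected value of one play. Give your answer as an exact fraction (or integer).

E[payout] = (5/27)·4 + (1/27)·8 + (3/27)·72 + (12/27)·2 + (6/27)·7 = 310/27

310/27 dollars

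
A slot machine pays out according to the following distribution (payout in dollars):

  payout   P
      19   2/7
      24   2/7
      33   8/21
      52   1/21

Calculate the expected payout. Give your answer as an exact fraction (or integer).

82/3 dollars

E[X] = (2/7)·19 + (2/7)·24 + (8/21)·33 + (1/21)·52
     = 82/3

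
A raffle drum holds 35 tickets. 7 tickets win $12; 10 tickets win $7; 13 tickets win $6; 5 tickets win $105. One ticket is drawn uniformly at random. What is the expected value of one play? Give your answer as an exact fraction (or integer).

757/35 dollars

E[payout] = (7/35)·12 + (10/35)·7 + (13/35)·6 + (5/35)·105 = 757/35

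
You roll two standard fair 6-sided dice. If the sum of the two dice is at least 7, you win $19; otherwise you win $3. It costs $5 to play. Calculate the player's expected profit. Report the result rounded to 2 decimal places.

$7.33

E[payout] = (5/12)·3 + (7/12)·19 = 37/3
Expected profit = 37/3 − 5 = 22/3 ≈ $7.33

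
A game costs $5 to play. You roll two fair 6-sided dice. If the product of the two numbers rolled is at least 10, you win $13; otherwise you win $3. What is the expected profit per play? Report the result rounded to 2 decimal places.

$3.28

E[payout] = (17/36)·3 + (19/36)·13 = 149/18
Expected profit = 149/18 − 5 = 59/18 ≈ $3.28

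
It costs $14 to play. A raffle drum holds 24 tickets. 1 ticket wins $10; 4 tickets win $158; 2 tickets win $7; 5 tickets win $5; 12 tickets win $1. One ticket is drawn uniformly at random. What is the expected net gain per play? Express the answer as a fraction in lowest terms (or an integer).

E[payout] = (1/24)·10 + (4/24)·158 + (2/24)·7 + (5/24)·5 + (12/24)·1 = 231/8
Expected profit = 231/8 − 14 = 119/8

119/8 dollars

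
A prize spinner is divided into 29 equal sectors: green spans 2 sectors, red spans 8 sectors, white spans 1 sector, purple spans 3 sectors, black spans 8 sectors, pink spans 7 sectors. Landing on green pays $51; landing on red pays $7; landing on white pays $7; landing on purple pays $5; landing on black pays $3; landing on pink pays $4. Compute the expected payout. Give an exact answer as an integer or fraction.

$8

E[payout] = (2/29)·51 + (8/29)·7 + (1/29)·7 + (3/29)·5 + (8/29)·3 + (7/29)·4 = 8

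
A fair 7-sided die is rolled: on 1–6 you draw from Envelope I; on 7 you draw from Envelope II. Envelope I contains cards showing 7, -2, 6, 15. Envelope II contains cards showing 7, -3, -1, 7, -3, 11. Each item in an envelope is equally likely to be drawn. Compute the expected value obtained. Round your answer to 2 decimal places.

E[X | Envelope I] = (7 − 2 + 6 + 15)/4 = 13/2
E[X | Envelope II] = (7 − 3 − 1 + 7 − 3 + 11)/6 = 3
E[X] = (6/7)·13/2 + (1/7)·3 = 6 ≈ 6.00

6.00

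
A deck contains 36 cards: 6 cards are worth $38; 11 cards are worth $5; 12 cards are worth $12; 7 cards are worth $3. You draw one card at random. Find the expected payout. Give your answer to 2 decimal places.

$12.44

E[payout] = (6/36)·38 + (11/36)·5 + (12/36)·12 + (7/36)·3 = 112/9
≈ $12.44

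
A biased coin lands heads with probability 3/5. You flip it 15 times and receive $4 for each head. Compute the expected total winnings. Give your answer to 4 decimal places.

$36.0000

E[#heads] = 15·3/5 = 9 (linearity over flips).
E[winnings] = 4·9 = 36.
≈ 36.0000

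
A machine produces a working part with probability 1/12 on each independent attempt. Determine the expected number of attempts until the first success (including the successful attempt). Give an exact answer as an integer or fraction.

For a geometric distribution, E[trials] = 1/p = 1/(1/12) = 12.

12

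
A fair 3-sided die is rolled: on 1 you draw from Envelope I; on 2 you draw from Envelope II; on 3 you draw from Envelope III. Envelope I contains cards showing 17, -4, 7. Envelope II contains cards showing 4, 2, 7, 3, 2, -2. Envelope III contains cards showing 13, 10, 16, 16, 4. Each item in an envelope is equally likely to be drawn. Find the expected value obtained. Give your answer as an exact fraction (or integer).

317/45

E[X | Envelope I] = (17 − 4 + 7)/3 = 20/3
E[X | Envelope II] = (4 + 2 + 7 + 3 + 2 − 2)/6 = 8/3
E[X | Envelope III] = (13 + 10 + 16 + 16 + 4)/5 = 59/5
E[X] = (1/3)·20/3 + (1/3)·8/3 + (1/3)·59/5 = 317/45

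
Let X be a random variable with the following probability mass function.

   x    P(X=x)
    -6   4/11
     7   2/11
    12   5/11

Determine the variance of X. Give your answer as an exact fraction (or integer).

8082/121

E[X] = (4/11)·(-6) + (2/11)·7 + (5/11)·12 = 50/11
E[X²] = (4/11)·36 + (2/11)·49 + (5/11)·144 = 962/11
Var(X) = 962/11 − (50/11)² = 8082/121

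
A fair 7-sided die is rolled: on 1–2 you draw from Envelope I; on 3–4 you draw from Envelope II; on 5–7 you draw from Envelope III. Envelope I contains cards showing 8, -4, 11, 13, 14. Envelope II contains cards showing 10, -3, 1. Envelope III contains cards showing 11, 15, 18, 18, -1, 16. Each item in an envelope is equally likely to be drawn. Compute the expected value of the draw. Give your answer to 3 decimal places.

8.662

E[X | Envelope I] = (8 − 4 + 11 + 13 + 14)/5 = 42/5
E[X | Envelope II] = (10 − 3 + 1)/3 = 8/3
E[X | Envelope III] = (11 + 15 + 18 + 18 − 1 + 16)/6 = 77/6
E[X] = (2/7)·42/5 + (2/7)·8/3 + (3/7)·77/6 = 1819/210 ≈ 8.662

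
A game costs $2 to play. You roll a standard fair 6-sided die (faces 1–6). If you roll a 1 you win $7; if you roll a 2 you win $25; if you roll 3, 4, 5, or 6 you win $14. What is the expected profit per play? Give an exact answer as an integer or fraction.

E[payout] = (1/6)·7 + (2/3)·14 + (1/6)·25 = 44/3
Expected profit = 44/3 − 2 = 38/3

38/3 dollars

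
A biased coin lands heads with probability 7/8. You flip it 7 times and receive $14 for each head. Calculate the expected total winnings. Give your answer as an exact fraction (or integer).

343/4 dollars

E[#heads] = 7·7/8 = 49/8 (linearity over flips).
E[winnings] = 14·49/8 = 343/4.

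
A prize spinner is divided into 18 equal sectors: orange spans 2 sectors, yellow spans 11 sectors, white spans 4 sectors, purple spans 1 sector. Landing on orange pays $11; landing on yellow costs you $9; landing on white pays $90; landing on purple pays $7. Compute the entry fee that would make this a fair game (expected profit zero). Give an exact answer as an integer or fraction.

E[payout] = (2/18)·11 + (11/18)·(-9) + (4/18)·90 + (1/18)·7 = 145/9
Fair fee = E[payout] = 145/9

145/9 dollars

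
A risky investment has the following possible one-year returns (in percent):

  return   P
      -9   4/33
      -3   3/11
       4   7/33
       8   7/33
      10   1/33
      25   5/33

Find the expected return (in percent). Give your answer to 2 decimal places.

E[X] = (4/33)·(-9) + (3/11)·(-3) + (7/33)·4 + (7/33)·8 + (1/33)·10 + (5/33)·25
     = 52/11 ≈ 4.73

4.73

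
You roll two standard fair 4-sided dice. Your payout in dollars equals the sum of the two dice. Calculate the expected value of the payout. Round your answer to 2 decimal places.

$5.00

Distribution of the sum of the two dice: 2 w.p. 1/16, 3 w.p. 1/8, 4 w.p. 3/16, 5 w.p. 1/4, 6 w.p. 3/16, 7 w.p. 1/8, …
E[payout] = (1/16)·2 + (1/8)·3 + (3/16)·4 + (1/4)·5 + (3/16)·6 + (1/8)·7 + (1/16)·8 = 5
≈ $5.00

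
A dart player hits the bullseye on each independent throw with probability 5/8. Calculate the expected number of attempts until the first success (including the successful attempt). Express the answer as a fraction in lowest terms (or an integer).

For a geometric distribution, E[trials] = 1/p = 1/(5/8) = 8/5.

8/5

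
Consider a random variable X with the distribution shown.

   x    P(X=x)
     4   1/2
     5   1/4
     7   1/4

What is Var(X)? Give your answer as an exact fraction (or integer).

E[X] = (1/2)·4 + (1/4)·5 + (1/4)·7 = 5
E[X²] = (1/2)·16 + (1/4)·25 + (1/4)·49 = 53/2
Var(X) = 53/2 − (5)² = 3/2

3/2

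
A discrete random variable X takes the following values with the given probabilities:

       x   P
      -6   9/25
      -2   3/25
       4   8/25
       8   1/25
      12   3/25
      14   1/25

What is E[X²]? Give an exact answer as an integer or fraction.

E[X²] = (9/25)·36 + (3/25)·4 + (8/25)·16 + (1/25)·64 + (3/25)·144 + (1/25)·196
     = 1156/25

1156/25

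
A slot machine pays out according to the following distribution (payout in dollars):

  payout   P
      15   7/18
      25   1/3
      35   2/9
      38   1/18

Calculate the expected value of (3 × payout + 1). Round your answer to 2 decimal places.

E[3x+1] = (7/18)·46 + (1/3)·76 + (2/9)·106 + (1/18)·115
     = 439/6 ≈ 73.17

73.17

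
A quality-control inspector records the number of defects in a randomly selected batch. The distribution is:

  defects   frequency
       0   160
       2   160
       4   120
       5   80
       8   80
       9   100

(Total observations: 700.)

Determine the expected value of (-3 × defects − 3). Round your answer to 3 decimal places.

-14.743

Total = 700, so P(defects=0) = 160/700, etc.
E[-3x-3] = (8/35)·(-3) + (8/35)·(-9) + (6/35)·(-15) + (4/35)·(-18) + (4/35)·(-27) + (1/7)·(-30)
     = -516/35 ≈ -14.743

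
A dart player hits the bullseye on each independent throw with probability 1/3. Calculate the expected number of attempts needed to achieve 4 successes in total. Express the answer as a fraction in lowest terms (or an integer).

By linearity (sum of 4 independent geometric waits), E[trials] = 4/p = 4/(1/3) = 12.

12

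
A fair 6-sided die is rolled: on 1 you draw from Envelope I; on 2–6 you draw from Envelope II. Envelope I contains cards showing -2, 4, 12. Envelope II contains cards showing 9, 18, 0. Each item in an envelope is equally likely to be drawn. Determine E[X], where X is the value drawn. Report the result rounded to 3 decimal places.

8.278

E[X | Envelope I] = (-2 + 4 + 12)/3 = 14/3
E[X | Envelope II] = (9 + 18 + 0)/3 = 9
E[X] = (1/6)·14/3 + (5/6)·9 = 149/18 ≈ 8.278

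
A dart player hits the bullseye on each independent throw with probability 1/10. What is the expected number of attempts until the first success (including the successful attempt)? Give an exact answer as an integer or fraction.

For a geometric distribution, E[trials] = 1/p = 1/(1/10) = 10.

10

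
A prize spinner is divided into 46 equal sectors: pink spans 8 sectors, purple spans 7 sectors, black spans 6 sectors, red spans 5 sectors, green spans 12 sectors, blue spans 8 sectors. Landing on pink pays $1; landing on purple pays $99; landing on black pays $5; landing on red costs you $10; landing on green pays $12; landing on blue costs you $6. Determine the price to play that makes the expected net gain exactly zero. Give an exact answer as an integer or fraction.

E[payout] = (8/46)·1 + (7/46)·99 + (6/46)·5 + (5/46)·(-10) + (12/46)·12 + (8/46)·(-6) = 777/46
Fair fee = E[payout] = 777/46

777/46 dollars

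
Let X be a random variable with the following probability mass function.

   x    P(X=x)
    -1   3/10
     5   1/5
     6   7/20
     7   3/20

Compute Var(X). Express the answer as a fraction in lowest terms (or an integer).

4171/400

E[X] = (3/10)·(-1) + (1/5)·5 + (7/20)·6 + (3/20)·7 = 77/20
E[X²] = (3/10)·1 + (1/5)·25 + (7/20)·36 + (3/20)·49 = 101/4
Var(X) = 101/4 − (77/20)² = 4171/400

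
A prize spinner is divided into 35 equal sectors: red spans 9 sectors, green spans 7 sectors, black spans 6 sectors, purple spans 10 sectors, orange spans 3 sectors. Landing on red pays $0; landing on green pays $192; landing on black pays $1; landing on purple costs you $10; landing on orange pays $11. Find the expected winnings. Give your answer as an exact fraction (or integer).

1283/35 dollars

E[payout] = (9/35)·0 + (7/35)·192 + (6/35)·1 + (10/35)·(-10) + (3/35)·11 = 1283/35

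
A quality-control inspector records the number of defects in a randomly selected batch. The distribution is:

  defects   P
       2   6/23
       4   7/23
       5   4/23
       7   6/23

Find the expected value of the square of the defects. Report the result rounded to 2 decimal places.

23.04

E[X²] = (6/23)·4 + (7/23)·16 + (4/23)·25 + (6/23)·49
     = 530/23 ≈ 23.04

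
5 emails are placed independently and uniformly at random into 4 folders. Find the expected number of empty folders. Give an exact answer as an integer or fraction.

243/256

Let Xⱼ=1 if folder j is empty. P(Xⱼ=1) = ((4-1)/4)^5 = 243/1024.
By linearity, E[#empty] = 4·243/1024 = 243/256.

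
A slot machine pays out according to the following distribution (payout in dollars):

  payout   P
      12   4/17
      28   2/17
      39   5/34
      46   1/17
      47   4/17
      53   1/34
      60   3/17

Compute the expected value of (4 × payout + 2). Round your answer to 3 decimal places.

E[4x+2] = (4/17)·50 + (2/17)·114 + (5/34)·158 + (1/17)·186 + (4/17)·190 + (1/34)·214 + (3/17)·242
     = 2602/17 ≈ 153.059

153.059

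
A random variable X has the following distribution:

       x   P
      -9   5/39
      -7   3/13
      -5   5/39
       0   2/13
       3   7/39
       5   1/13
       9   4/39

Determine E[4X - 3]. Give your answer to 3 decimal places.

E[4x-3] = (5/39)·(-39) + (3/13)·(-31) + (5/39)·(-23) + (2/13)·(-3) + (7/39)·9 + (1/13)·17 + (4/39)·33
     = -361/39 ≈ -9.256

-9.256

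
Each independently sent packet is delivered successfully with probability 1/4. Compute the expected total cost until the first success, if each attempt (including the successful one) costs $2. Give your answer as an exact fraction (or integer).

$8

E[#attempts] = 1/p = 4; E[cost] = 2·4 = 8.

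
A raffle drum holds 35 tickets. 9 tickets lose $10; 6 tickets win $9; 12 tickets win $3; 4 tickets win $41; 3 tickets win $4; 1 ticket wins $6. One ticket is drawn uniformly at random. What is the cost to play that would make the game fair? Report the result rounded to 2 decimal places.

$5.20

E[payout] = (9/35)·(-10) + (6/35)·9 + (12/35)·3 + (4/35)·41 + (3/35)·4 + (1/35)·6 = 26/5
Fair fee = E[payout] = 26/5 ≈ $5.20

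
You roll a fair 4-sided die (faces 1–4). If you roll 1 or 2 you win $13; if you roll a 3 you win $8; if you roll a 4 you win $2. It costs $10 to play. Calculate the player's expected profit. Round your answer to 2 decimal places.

-$1.00

E[payout] = (1/4)·2 + (1/4)·8 + (1/2)·13 = 9
Expected profit = 9 − 10 = -1 ≈ -$1.00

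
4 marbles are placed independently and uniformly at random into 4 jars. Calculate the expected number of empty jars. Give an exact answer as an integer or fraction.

Let Xⱼ=1 if jar j is empty. P(Xⱼ=1) = ((4-1)/4)^4 = 81/256.
By linearity, E[#empty] = 4·81/256 = 81/64.

81/64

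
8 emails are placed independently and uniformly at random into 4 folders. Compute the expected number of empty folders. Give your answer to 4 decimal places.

Let Xⱼ=1 if folder j is empty. P(Xⱼ=1) = ((4-1)/4)^8 = 6561/65536.
By linearity, E[#empty] = 4·6561/65536 = 6561/16384.
≈ 0.4005

0.4005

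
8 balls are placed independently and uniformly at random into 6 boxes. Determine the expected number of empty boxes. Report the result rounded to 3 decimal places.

1.395

Let Xⱼ=1 if box j is empty. P(Xⱼ=1) = ((6-1)/6)^8 = 390625/1679616.
By linearity, E[#empty] = 6·390625/1679616 = 390625/279936.
≈ 1.395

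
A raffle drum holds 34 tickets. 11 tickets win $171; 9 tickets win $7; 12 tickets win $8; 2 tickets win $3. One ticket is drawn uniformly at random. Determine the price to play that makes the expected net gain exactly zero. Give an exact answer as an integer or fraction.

1023/17 dollars

E[payout] = (11/34)·171 + (9/34)·7 + (12/34)·8 + (2/34)·3 = 1023/17
Fair fee = E[payout] = 1023/17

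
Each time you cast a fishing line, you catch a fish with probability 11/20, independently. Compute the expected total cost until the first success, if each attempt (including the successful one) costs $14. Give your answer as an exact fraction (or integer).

E[#attempts] = 1/p = 20/11; E[cost] = 14·20/11 = 280/11.

280/11 dollars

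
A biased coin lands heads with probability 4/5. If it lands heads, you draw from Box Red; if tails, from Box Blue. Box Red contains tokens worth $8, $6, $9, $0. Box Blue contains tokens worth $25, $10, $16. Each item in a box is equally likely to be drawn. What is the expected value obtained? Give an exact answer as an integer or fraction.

E[X | Box Red] = (8 + 6 + 9 + 0)/4 = 23/4
E[X | Box Blue] = (25 + 10 + 16)/3 = 17
E[X] = (4/5)·23/4 + (1/5)·17 = 8

$8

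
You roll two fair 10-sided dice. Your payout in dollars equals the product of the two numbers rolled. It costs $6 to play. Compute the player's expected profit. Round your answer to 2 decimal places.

Distribution of the product of the two numbers rolled: 1 w.p. 1/100, 2 w.p. 1/50, 3 w.p. 1/50, 4 w.p. 3/100, 5 w.p. 1/50, 6 w.p. 1/25, …
E[payout] = (1/100)·1 + (1/50)·2 + (1/50)·3 + (3/100)·4 + (1/50)·5 + (1/25)·6 + (1/50)·7 + (1/25)·8 + (3/100)·9 + (1/25)·10 + (1/25)·12 + (1/50)·14 + (1/50)·15 + (3/100)·16 + (1/25)·18 + (1/25)·20 + (1/50)·21 + (1/25)·24 + (1/100)·25 + (1/50)·27 + (1/50)·28 + (1/25)·30 + (1/50)·32 + (1/50)·35 + (3/100)·36 + (1/25)·40 + (1/50)·42 + (1/50)·45 + (1/50)·48 + (1/100)·49 + (1/50)·50 + (1/50)·54 + (1/50)·56 + (1/50)·60 + (1/50)·63 + (1/100)·64 + (1/50)·70 + (1/50)·72 + (1/50)·80 + (1/100)·81 + (1/50)·90 + (1/100)·100 = 121/4
Expected profit = 121/4 − 6 = 97/4 ≈ $24.25

$24.25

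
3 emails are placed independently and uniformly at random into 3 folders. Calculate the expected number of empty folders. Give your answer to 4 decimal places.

0.8889

Let Xⱼ=1 if folder j is empty. P(Xⱼ=1) = ((3-1)/3)^3 = 8/27.
By linearity, E[#empty] = 3·8/27 = 8/9.
≈ 0.8889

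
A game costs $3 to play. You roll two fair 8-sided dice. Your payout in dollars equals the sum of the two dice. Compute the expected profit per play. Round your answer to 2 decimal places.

Distribution of the sum of the two dice: 2 w.p. 1/64, 3 w.p. 1/32, 4 w.p. 3/64, 5 w.p. 1/16, 6 w.p. 5/64, 7 w.p. 3/32, …
E[payout] = (1/64)·2 + (1/32)·3 + (3/64)·4 + (1/16)·5 + (5/64)·6 + (3/32)·7 + (7/64)·8 + (1/8)·9 + (7/64)·10 + (3/32)·11 + (5/64)·12 + (1/16)·13 + (3/64)·14 + (1/32)·15 + (1/64)·16 = 9
Expected profit = 9 − 3 = 6 ≈ $6.00

$6.00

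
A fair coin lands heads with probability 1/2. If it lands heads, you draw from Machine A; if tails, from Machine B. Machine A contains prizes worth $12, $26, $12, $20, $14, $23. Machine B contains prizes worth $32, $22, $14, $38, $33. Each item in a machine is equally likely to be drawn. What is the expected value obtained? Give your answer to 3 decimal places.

$22.817

E[X | Machine A] = (12 + 26 + 12 + 20 + 14 + 23)/6 = 107/6
E[X | Machine B] = (32 + 22 + 14 + 38 + 33)/5 = 139/5
E[X] = (1/2)·107/6 + (1/2)·139/5 = 1369/60 ≈ 22.817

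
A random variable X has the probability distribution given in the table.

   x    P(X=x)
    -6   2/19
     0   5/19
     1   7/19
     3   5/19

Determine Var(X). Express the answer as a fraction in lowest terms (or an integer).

E[X] = (2/19)·(-6) + (5/19)·0 + (7/19)·1 + (5/19)·3 = 10/19
E[X²] = (2/19)·36 + (5/19)·0 + (7/19)·1 + (5/19)·9 = 124/19
Var(X) = 124/19 − (10/19)² = 2256/361

2256/361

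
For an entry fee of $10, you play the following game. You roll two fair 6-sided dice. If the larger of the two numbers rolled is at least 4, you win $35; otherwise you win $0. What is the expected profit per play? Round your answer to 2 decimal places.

$16.25

E[payout] = (1/4)·0 + (3/4)·35 = 105/4
Expected profit = 105/4 − 10 = 65/4 ≈ $16.25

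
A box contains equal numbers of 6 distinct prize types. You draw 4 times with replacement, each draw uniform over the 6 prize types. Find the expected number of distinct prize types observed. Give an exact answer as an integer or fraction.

671/216

Let Xⱼ=1 if type j appears at least once. P(Xⱼ=1) = 1 − ((6−1)/6)^4 = 671/1296.
E[#distinct] = 6·671/1296 = 671/216.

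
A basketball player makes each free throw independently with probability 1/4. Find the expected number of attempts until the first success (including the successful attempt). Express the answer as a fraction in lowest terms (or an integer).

4

For a geometric distribution, E[trials] = 1/p = 1/(1/4) = 4.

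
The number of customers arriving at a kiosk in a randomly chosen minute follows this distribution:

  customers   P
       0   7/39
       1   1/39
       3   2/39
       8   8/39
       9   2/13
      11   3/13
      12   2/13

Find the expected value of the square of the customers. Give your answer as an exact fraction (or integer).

E[X²] = (7/39)·0 + (1/39)·1 + (2/39)·9 + (8/39)·64 + (2/13)·81 + (3/13)·121 + (2/13)·144
     = 990/13

990/13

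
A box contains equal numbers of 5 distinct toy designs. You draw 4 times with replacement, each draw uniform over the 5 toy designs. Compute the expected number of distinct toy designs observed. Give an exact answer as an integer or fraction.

369/125

Let Xⱼ=1 if type j appears at least once. P(Xⱼ=1) = 1 − ((5−1)/5)^4 = 369/625.
E[#distinct] = 5·369/625 = 369/125.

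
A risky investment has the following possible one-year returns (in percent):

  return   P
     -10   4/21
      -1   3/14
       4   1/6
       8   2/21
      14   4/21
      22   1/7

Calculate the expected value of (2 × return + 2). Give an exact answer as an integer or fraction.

257/21

E[2x+2] = (4/21)·(-18) + (3/14)·0 + (1/6)·10 + (2/21)·18 + (4/21)·30 + (1/7)·46
     = 257/21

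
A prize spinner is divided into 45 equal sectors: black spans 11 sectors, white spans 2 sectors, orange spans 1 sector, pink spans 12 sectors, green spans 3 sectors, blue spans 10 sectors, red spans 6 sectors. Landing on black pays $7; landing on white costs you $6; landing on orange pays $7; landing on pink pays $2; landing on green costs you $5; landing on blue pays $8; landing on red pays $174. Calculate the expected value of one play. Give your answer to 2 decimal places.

E[payout] = (11/45)·7 + (2/45)·(-6) + (1/45)·7 + (12/45)·2 + (3/45)·(-5) + (10/45)·8 + (6/45)·174 = 241/9
≈ $26.78

$26.78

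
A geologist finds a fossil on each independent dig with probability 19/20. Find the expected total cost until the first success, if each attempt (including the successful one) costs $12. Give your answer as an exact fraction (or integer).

240/19 dollars

E[#attempts] = 1/p = 20/19; E[cost] = 12·20/19 = 240/19.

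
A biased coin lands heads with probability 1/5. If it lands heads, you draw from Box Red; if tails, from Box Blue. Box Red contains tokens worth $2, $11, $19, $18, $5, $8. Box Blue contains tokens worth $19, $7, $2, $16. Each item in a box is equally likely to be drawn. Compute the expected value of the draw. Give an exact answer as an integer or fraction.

109/10 dollars

E[X | Box Red] = (2 + 11 + 19 + 18 + 5 + 8)/6 = 21/2
E[X | Box Blue] = (19 + 7 + 2 + 16)/4 = 11
E[X] = (1/5)·21/2 + (4/5)·11 = 109/10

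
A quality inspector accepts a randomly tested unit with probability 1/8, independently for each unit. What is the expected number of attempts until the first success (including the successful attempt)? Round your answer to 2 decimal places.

8.00

For a geometric distribution, E[trials] = 1/p = 1/(1/8) = 8.
≈ 8.00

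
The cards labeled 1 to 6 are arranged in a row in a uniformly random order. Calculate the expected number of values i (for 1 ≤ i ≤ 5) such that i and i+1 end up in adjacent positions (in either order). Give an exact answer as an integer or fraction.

5/3

For each i ∈ {1,…,5}, let Xᵢ = 1 if i and i+1 are adjacent. P(Xᵢ=1) = 2·(6−1)!/6! = 2/6.
By linearity, E[ΣXᵢ] = (5)·(2/6) = 5/3.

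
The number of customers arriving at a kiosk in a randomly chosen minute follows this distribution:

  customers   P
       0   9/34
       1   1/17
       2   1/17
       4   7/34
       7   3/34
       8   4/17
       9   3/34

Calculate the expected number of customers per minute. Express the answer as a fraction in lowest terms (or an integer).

73/17

E[X] = (9/34)·0 + (1/17)·1 + (1/17)·2 + (7/34)·4 + (3/34)·7 + (4/17)·8 + (3/34)·9
     = 73/17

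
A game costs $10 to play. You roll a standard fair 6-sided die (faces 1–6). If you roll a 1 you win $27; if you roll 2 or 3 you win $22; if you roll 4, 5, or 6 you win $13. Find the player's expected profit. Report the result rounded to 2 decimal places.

$8.33

E[payout] = (1/2)·13 + (1/3)·22 + (1/6)·27 = 55/3
Expected profit = 55/3 − 10 = 25/3 ≈ $8.33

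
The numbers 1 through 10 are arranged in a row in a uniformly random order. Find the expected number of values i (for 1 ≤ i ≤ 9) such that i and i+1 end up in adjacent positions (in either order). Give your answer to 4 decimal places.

1.8000

For each i ∈ {1,…,9}, let Xᵢ = 1 if i and i+1 are adjacent. P(Xᵢ=1) = 2·(10−1)!/10! = 2/10.
By linearity, E[ΣXᵢ] = (9)·(2/10) = 9/5.
≈ 1.8000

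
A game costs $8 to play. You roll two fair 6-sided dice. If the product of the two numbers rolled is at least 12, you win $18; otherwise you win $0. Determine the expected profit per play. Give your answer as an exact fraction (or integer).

1/2 dollars

E[payout] = (19/36)·0 + (17/36)·18 = 17/2
Expected profit = 17/2 − 8 = 1/2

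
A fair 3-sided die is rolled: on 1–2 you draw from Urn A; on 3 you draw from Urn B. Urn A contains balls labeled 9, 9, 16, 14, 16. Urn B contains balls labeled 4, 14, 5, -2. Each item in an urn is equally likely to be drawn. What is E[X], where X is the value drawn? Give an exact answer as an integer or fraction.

617/60

E[X | Urn A] = (9 + 9 + 16 + 14 + 16)/5 = 64/5
E[X | Urn B] = (4 + 14 + 5 − 2)/4 = 21/4
E[X] = (2/3)·64/5 + (1/3)·21/4 = 617/60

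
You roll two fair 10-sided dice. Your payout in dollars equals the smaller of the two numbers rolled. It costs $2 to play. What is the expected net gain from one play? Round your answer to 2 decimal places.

Distribution of the smaller of the two numbers rolled: 1 w.p. 19/100, 2 w.p. 17/100, 3 w.p. 3/20, 4 w.p. 13/100, 5 w.p. 11/100, 6 w.p. 9/100, …
E[payout] = (19/100)·1 + (17/100)·2 + (3/20)·3 + (13/100)·4 + (11/100)·5 + (9/100)·6 + (7/100)·7 + (1/20)·8 + (3/100)·9 + (1/100)·10 = 77/20
Expected profit = 77/20 − 2 = 37/20 ≈ $1.85

$1.85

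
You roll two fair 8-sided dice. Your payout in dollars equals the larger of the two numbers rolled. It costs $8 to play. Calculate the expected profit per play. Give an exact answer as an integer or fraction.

Distribution of the larger of the two numbers rolled: 1 w.p. 1/64, 2 w.p. 3/64, 3 w.p. 5/64, 4 w.p. 7/64, 5 w.p. 9/64, 6 w.p. 11/64, …
E[payout] = (1/64)·1 + (3/64)·2 + (5/64)·3 + (7/64)·4 + (9/64)·5 + (11/64)·6 + (13/64)·7 + (15/64)·8 = 93/16
Expected profit = 93/16 − 8 = -35/16

-35/16 dollars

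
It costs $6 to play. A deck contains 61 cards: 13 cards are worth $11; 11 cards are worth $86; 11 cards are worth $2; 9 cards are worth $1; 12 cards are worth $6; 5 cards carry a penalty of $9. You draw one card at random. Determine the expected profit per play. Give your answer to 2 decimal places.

$12.80

E[payout] = (13/61)·11 + (11/61)·86 + (11/61)·2 + (9/61)·1 + (12/61)·6 + (5/61)·(-9) = 1147/61
Expected profit = 1147/61 − 6 = 781/61 ≈ $12.80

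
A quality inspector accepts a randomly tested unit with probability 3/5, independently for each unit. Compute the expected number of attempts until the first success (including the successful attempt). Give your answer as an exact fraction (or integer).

5/3

For a geometric distribution, E[trials] = 1/p = 1/(3/5) = 5/3.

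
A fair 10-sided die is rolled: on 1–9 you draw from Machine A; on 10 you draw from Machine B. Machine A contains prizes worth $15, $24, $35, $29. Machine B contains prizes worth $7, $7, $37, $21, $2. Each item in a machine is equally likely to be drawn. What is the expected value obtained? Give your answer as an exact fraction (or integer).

E[X | Machine A] = (15 + 24 + 35 + 29)/4 = 103/4
E[X | Machine B] = (7 + 7 + 37 + 21 + 2)/5 = 74/5
E[X] = (9/10)·103/4 + (1/10)·74/5 = 4931/200

4931/200 dollars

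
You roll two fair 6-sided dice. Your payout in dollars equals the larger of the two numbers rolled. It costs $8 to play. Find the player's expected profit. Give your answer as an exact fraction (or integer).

-127/36 dollars

Distribution of the larger of the two numbers rolled: 1 w.p. 1/36, 2 w.p. 1/12, 3 w.p. 5/36, 4 w.p. 7/36, 5 w.p. 1/4, 6 w.p. 11/36
E[payout] = (1/36)·1 + (1/12)·2 + (5/36)·3 + (7/36)·4 + (1/4)·5 + (11/36)·6 = 161/36
Expected profit = 161/36 − 8 = -127/36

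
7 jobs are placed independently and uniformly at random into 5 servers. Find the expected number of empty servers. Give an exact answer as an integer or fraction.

Let Xⱼ=1 if server j is empty. P(Xⱼ=1) = ((5-1)/5)^7 = 16384/78125.
By linearity, E[#empty] = 5·16384/78125 = 16384/15625.

16384/15625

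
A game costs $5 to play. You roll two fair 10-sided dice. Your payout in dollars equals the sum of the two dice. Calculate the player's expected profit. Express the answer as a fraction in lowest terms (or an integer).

$6

Distribution of the sum of the two dice: 2 w.p. 1/100, 3 w.p. 1/50, 4 w.p. 3/100, 5 w.p. 1/25, 6 w.p. 1/20, 7 w.p. 3/50, …
E[payout] = (1/100)·2 + (1/50)·3 + (3/100)·4 + (1/25)·5 + (1/20)·6 + (3/50)·7 + (7/100)·8 + (2/25)·9 + (9/100)·10 + (1/10)·11 + (9/100)·12 + (2/25)·13 + (7/100)·14 + (3/50)·15 + (1/20)·16 + (1/25)·17 + (3/100)·18 + (1/50)·19 + (1/100)·20 = 11
Expected profit = 11 − 5 = 6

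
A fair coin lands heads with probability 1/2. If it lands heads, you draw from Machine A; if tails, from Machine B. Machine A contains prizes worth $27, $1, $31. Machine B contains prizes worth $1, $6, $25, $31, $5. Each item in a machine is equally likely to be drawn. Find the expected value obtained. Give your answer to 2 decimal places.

E[X | Machine A] = (27 + 1 + 31)/3 = 59/3
E[X | Machine B] = (1 + 6 + 25 + 31 + 5)/5 = 68/5
E[X] = (1/2)·59/3 + (1/2)·68/5 = 499/30 ≈ 16.63

$16.63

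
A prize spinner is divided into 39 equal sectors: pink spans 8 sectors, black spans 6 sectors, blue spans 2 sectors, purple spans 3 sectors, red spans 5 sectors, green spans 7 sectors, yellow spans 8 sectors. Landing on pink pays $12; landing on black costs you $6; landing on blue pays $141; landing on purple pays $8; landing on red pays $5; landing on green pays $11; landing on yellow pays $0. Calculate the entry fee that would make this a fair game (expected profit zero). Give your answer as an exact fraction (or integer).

E[payout] = (8/39)·12 + (6/39)·(-6) + (2/39)·141 + (3/39)·8 + (5/39)·5 + (7/39)·11 + (8/39)·0 = 12
Fair fee = E[payout] = 12

$12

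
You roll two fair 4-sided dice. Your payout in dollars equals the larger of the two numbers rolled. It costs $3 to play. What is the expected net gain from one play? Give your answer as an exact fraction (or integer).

1/8 dollars

Distribution of the larger of the two numbers rolled: 1 w.p. 1/16, 2 w.p. 3/16, 3 w.p. 5/16, 4 w.p. 7/16
E[payout] = (1/16)·1 + (3/16)·2 + (5/16)·3 + (7/16)·4 = 25/8
Expected profit = 25/8 − 3 = 1/8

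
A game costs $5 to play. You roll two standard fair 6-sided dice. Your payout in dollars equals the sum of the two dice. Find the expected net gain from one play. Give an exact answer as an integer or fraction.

Distribution of the sum of the two dice: 2 w.p. 1/36, 3 w.p. 1/18, 4 w.p. 1/12, 5 w.p. 1/9, 6 w.p. 5/36, 7 w.p. 1/6, …
E[payout] = (1/36)·2 + (1/18)·3 + (1/12)·4 + (1/9)·5 + (5/36)·6 + (1/6)·7 + (5/36)·8 + (1/9)·9 + (1/12)·10 + (1/18)·11 + (1/36)·12 = 7
Expected profit = 7 − 5 = 2

$2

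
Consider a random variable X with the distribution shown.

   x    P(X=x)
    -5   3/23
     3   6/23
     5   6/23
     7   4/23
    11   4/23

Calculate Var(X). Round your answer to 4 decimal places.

E[X] = (3/23)·(-5) + (6/23)·3 + (6/23)·5 + (4/23)·7 + (4/23)·11 = 105/23
E[X²] = (3/23)·25 + (6/23)·9 + (6/23)·25 + (4/23)·49 + (4/23)·121 = 959/23
Var(X) = 959/23 − (105/23)² = 11032/529 ≈ 20.8544

20.8544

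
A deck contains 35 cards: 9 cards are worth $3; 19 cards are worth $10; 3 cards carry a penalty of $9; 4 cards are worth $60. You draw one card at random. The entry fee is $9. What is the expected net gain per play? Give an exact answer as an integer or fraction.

23/7 dollars

E[payout] = (9/35)·3 + (19/35)·10 + (3/35)·(-9) + (4/35)·60 = 86/7
Expected profit = 86/7 − 9 = 23/7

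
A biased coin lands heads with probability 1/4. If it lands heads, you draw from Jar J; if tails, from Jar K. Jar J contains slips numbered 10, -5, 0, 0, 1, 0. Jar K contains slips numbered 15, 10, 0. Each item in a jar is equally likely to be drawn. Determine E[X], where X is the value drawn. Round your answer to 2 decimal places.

6.50

E[X | Jar J] = (10 − 5 + 0 + 0 + 1 + 0)/6 = 1
E[X | Jar K] = (15 + 10 + 0)/3 = 25/3
E[X] = (1/4)·1 + (3/4)·25/3 = 13/2 ≈ 6.50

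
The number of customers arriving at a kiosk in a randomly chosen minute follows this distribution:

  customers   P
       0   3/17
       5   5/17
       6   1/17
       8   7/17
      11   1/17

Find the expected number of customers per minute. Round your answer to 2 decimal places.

E[X] = (3/17)·0 + (5/17)·5 + (1/17)·6 + (7/17)·8 + (1/17)·11
     = 98/17 ≈ 5.76

5.76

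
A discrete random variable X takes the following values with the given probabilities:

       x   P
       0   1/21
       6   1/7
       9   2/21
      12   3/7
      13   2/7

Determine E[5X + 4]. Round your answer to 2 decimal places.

56.86

E[5x+4] = (1/21)·4 + (1/7)·34 + (2/21)·49 + (3/7)·64 + (2/7)·69
     = 398/7 ≈ 56.86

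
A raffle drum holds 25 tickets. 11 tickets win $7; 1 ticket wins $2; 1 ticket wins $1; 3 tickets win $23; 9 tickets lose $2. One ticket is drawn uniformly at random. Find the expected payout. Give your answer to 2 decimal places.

$5.24

E[payout] = (11/25)·7 + (1/25)·2 + (1/25)·1 + (3/25)·23 + (9/25)·(-2) = 131/25
≈ $5.24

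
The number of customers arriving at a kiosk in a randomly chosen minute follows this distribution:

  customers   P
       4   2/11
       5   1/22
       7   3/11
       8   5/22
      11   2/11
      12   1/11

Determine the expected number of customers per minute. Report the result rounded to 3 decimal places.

E[X] = (2/11)·4 + (1/22)·5 + (3/11)·7 + (5/22)·8 + (2/11)·11 + (1/11)·12
     = 171/22 ≈ 7.773

7.773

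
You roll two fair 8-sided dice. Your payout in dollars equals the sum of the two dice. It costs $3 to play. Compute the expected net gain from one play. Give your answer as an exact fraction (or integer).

$6

Distribution of the sum of the two dice: 2 w.p. 1/64, 3 w.p. 1/32, 4 w.p. 3/64, 5 w.p. 1/16, 6 w.p. 5/64, 7 w.p. 3/32, …
E[payout] = (1/64)·2 + (1/32)·3 + (3/64)·4 + (1/16)·5 + (5/64)·6 + (3/32)·7 + (7/64)·8 + (1/8)·9 + (7/64)·10 + (3/32)·11 + (5/64)·12 + (1/16)·13 + (3/64)·14 + (1/32)·15 + (1/64)·16 = 9
Expected profit = 9 − 3 = 6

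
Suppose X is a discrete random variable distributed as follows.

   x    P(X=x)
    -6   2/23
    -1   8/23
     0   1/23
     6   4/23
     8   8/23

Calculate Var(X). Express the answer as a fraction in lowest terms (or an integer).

E[X] = (2/23)·(-6) + (8/23)·(-1) + (1/23)·0 + (4/23)·6 + (8/23)·8 = 68/23
E[X²] = (2/23)·36 + (8/23)·1 + (1/23)·0 + (4/23)·36 + (8/23)·64 = 32
Var(X) = 32 − (68/23)² = 12304/529

12304/529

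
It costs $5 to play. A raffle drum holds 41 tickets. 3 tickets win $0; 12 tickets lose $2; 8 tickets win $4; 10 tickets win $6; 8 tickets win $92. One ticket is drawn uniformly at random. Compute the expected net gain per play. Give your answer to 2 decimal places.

$14.61

E[payout] = (3/41)·0 + (12/41)·(-2) + (8/41)·4 + (10/41)·6 + (8/41)·92 = 804/41
Expected profit = 804/41 − 5 = 599/41 ≈ $14.61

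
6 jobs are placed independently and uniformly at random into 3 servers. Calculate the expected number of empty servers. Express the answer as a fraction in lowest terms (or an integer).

64/243

Let Xⱼ=1 if server j is empty. P(Xⱼ=1) = ((3-1)/3)^6 = 64/729.
By linearity, E[#empty] = 3·64/729 = 64/243.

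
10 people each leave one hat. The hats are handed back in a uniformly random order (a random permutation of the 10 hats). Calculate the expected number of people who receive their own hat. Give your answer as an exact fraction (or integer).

1

Let Xᵢ = 1 if person i gets their own hat. For each i, P(Xᵢ=1) = 1/10.
By linearity of expectation, E[X₁+…+X_10] = 10·(1/10) = 1.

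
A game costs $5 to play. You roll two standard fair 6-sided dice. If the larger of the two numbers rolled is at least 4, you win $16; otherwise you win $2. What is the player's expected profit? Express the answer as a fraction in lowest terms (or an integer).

E[payout] = (1/4)·2 + (3/4)·16 = 25/2
Expected profit = 25/2 − 5 = 15/2

15/2 dollars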